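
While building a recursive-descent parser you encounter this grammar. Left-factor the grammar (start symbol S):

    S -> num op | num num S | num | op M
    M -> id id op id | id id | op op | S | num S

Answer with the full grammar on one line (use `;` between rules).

S -> op M | num S'; M -> op op | S | num S | id id M'; S' -> op | num S | ε; M' -> op id | ε

S has alternatives sharing prefix 'num': factor to S → num S' with S' → op | num S | ε.
M has alternatives sharing prefix 'id id': factor to M → id id M' with M' → op id | ε.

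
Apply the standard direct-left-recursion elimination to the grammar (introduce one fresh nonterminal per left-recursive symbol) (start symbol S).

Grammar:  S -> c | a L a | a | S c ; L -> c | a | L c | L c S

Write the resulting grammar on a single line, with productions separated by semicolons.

S -> c S' | a L a S' | a S'; L -> c L' | a L'; S' -> c S' | ε; L' -> c L' | c S L' | ε

Left recursion appears on S, L.
For S: α = {c}, β = {c, a L a, a}. Rewrite as S → β S' and S' → α S' | ε.
For L: α = {c, c S}, β = {c, a}. Rewrite as L → β L' and L' → α L' | ε.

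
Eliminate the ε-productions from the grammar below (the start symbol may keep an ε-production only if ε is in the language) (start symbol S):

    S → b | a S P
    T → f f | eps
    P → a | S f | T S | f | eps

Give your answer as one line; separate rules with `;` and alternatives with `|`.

S → b | a S P | a S; T → f f; P → a | S f | T S | S | f

Nullable nonterminals: {P, T}.
ε ∉ L(G), so no ε-production is kept.
Expand every rule over subsets of its nullable positions: S → a S P gives a S P | a S. P → T S gives T S | S.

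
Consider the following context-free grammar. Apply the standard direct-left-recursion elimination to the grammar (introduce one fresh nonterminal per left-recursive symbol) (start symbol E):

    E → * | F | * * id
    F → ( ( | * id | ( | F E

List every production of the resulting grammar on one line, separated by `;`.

F is directly left-recursive.
For F: α = {E}, β = {( (, * id, (}. Rewrite as F → β F' and F' → α F' | ε.

E → * | F | * * id; F → ( ( F' | * id F' | ( F'; F' → E F' | ε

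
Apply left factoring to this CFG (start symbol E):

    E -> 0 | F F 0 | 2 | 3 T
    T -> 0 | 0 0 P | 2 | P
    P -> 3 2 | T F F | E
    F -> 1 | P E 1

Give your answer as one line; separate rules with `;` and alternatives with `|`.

T has alternatives sharing prefix '0': factor to T → 0 T' with T' → ε | 0 P.

E -> 0 | F F 0 | 2 | 3 T; T -> 2 | P | 0 T'; P -> 3 2 | T F F | E; F -> 1 | P E 1; T' -> ε | 0 P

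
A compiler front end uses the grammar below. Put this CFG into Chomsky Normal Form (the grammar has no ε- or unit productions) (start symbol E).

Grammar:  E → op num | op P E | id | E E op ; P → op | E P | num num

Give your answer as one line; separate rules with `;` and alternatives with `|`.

E → X1 X2 | X1 Y1 | id | E Y2; P → op | E P | X2 X2; X1 → op; X2 → num; Y1 → P E; Y2 → E X1

Introduce a nonterminal for each terminal appearing in a rule of length ≥ 2: X1 → op, X2 → num.
Binarize each right-hand side of length ≥ 3 by chaining fresh nonterminals (Y1, Y2, …): affected rules were E → X1 P E; E → E E X1.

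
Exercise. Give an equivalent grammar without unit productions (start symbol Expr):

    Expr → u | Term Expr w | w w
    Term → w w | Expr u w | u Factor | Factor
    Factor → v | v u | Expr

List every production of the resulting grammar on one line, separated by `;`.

Unit pairs: Factor ⇒* {Expr}; Term ⇒* {Expr, Factor}.
For every A with A ⇒* B via unit rules, add B's non-unit alternatives to A; then delete every rule of the form X → Y.

Expr → u | Term Expr w | w w; Term → w w | Expr u w | u Factor | v | v u | u | Term Expr w; Factor → v | v u | u | Term Expr w | w w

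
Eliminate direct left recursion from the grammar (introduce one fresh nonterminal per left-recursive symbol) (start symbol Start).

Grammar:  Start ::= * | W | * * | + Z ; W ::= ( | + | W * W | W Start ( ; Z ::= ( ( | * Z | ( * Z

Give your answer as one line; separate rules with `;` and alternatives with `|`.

Left recursion appears on W.
For W: α = {* W, Start (}, β = {(, +}. Rewrite as W → β W1 and W1 → α W1 | ε.

Start ::= * | W | * * | + Z; W ::= ( W1 | + W1; Z ::= ( ( | * Z | ( * Z; W1 ::= * W W1 | Start ( W1 | ε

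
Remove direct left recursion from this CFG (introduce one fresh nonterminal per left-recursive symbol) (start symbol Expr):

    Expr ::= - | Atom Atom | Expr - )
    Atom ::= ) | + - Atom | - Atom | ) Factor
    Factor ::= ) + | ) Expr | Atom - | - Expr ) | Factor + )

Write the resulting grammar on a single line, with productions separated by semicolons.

Expr ::= - Expr1 | Atom Atom Expr1; Atom ::= ) | + - Atom | - Atom | ) Factor; Factor ::= ) + Factor1 | ) Expr Factor1 | Atom - Factor1 | - Expr ) Factor1; Expr1 ::= - ) Expr1 | ε; Factor1 ::= + ) Factor1 | ε

Directly left-recursive nonterminals: Expr, Factor.
For Expr: α = {- )}, β = {-, Atom Atom}. Rewrite as Expr → β Expr1 and Expr1 → α Expr1 | ε.
For Factor: α = {+ )}, β = {) +, ) Expr, Atom -, - Expr )}. Rewrite as Factor → β Factor1 and Factor1 → α Factor1 | ε.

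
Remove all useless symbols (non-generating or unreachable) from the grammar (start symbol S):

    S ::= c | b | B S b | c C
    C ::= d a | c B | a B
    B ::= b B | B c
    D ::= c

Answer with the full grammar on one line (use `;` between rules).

Generating nonterminals: {C, D, S}.
Reachable from S after that: {C, S}.
Removed useless symbols: {B, D} and every production mentioning them.

S ::= c | b | c C; C ::= d a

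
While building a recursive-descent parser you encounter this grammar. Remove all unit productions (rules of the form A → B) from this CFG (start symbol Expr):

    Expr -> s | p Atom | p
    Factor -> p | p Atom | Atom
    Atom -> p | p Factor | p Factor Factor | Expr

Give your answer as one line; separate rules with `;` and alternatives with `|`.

Unit pairs: Atom ⇒* {Expr}; Factor ⇒* {Atom, Expr}.
For every A with A ⇒* B via unit rules, add B's non-unit alternatives to A; then delete every rule of the form X → Y.

Expr -> s | p Atom | p; Factor -> p | p Factor | p Factor Factor | p Atom | s; Atom -> p | p Factor | p Factor Factor | s | p Atom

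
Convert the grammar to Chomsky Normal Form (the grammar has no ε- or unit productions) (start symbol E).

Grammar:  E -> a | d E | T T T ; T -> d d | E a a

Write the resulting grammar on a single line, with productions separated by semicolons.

E -> a | X1 E | T Y1; T -> X1 X1 | E Y2; X1 -> d; X2 -> a; Y1 -> T T; Y2 -> X2 X2

Introduce a nonterminal for each terminal appearing in a rule of length ≥ 2: X1 → d, X2 → a.
Binarize each right-hand side of length ≥ 3 by chaining fresh nonterminals (Y1, Y2, …): affected rules were E → T T T; T → E X2 X2.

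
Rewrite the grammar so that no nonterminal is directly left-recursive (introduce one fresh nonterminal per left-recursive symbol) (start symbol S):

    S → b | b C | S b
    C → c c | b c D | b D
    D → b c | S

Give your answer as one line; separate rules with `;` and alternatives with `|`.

S → b S' | b C S'; C → c c | b c D | b D; D → b c | S; S' → b S' | ε

Left recursion appears on S.
For S: α = {b}, β = {b, b C}. Rewrite as S → β S' and S' → α S' | ε.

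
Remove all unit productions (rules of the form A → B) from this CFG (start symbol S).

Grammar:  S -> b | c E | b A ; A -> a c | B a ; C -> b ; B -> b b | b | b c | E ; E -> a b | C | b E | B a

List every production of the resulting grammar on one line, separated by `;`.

S -> b | c E | b A; A -> a c | B a; C -> b; B -> b b | b | b c | a b | b E | B a; E -> a b | b E | B a | b

Unit pairs: B ⇒* {C, E}; E ⇒* {C}.
For every A with A ⇒* B via unit rules, add B's non-unit alternatives to A; then delete every rule of the form X → Y.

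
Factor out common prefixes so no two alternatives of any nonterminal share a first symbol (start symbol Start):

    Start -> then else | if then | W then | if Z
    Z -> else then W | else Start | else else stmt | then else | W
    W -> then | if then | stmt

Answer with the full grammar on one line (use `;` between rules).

Start -> then else | W then | if Start1; Z -> then else | W | else Z1; W -> then | if then | stmt; Start1 -> then | Z; Z1 -> then W | Start | else stmt

Start has alternatives sharing prefix 'if': factor to Start → if Start1 with Start1 → then | Z.
Z has alternatives sharing prefix 'else': factor to Z → else Z1 with Z1 → then W | Start | else stmt.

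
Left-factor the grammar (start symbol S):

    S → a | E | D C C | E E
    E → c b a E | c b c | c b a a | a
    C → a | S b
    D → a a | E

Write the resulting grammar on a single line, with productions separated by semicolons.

S → a | D C C | E S'; E → a | c b E'; C → a | S b; D → a a | E; S' → ε | E; E' → c | a E''; E'' → E | a

S has alternatives sharing prefix 'E': factor to S → E S' with S' → ε | E.
E has alternatives sharing prefix 'c b': factor to E → c b E' with E' → a E | c | a a.
E' has alternatives sharing prefix 'a': factor to E' → a E'' with E'' → E | a.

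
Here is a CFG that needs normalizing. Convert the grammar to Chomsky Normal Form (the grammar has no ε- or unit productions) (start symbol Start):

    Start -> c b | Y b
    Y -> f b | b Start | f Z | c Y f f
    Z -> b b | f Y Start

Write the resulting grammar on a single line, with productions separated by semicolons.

Introduce a nonterminal for each terminal appearing in a rule of length ≥ 2: X1 → c, X2 → b, X3 → f.
Binarize each right-hand side of length ≥ 3 by chaining fresh nonterminals (Y1, Y2, …): affected rules were Y → X1 Y X3 X3; Z → X3 Y Start.

Start -> X1 X2 | Y X2; Y -> X3 X2 | X2 Start | X3 Z | X1 Y1; Z -> X2 X2 | X3 Y3; X1 -> c; X2 -> b; X3 -> f; Y1 -> Y Y2; Y2 -> X3 X3; Y3 -> Y Start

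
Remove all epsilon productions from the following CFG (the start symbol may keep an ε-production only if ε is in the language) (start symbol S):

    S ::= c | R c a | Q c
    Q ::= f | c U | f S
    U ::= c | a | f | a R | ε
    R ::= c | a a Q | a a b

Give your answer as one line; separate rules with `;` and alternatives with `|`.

S ::= c | R c a | Q c; Q ::= f | c U | c | f S; U ::= c | a | f | a R; R ::= c | a a Q | a a b

Nullable nonterminals: {U}.
ε ∉ L(G), so no ε-production is kept.
Expand every rule over subsets of its nullable positions: Q → c U gives c U | c.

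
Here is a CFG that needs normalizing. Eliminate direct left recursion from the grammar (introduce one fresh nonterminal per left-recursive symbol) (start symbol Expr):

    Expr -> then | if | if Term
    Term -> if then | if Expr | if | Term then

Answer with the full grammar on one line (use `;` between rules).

Expr -> then | if | if Term; Term -> if then Term1 | if Expr Term1 | if Term1; Term1 -> then Term1 | epsilon

Term is directly left-recursive.
For Term: α = {then}, β = {if then, if Expr, if}. Rewrite as Term → β Term1 and Term1 → α Term1 | ε.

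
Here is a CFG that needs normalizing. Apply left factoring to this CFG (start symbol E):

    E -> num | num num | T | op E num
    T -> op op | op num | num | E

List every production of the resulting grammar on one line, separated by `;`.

E -> T | op E num | num E'; T -> num | E | op T'; E' -> ε | num; T' -> op | num

E has alternatives sharing prefix 'num': factor to E → num E' with E' → ε | num.
T has alternatives sharing prefix 'op': factor to T → op T' with T' → op | num.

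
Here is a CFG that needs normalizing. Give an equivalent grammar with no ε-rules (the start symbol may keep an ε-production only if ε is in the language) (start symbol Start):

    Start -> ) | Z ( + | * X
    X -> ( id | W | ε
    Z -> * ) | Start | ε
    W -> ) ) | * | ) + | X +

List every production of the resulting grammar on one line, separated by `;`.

The nullable symbols are {X, Z}.
ε ∉ L(G), so no ε-production is kept.
Expand every rule over subsets of its nullable positions: Start → Z ( + gives Z ( + | ( +. Start → * X gives * X | *. W → X + gives X + | +.

Start -> ) | Z ( + | ( + | * X | *; X -> ( id | W; Z -> * ) | Start; W -> ) ) | * | ) + | X + | +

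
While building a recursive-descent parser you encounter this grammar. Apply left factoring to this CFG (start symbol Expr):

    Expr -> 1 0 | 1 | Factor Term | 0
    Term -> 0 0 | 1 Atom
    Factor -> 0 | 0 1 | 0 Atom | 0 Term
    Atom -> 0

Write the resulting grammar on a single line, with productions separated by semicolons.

Expr has alternatives sharing prefix '1': factor to Expr → 1 Expr1 with Expr1 → 0 | ε.
Factor has alternatives sharing prefix '0': factor to Factor → 0 Factor1 with Factor1 → ε | 1 | Atom | Term.

Expr -> Factor Term | 0 | 1 Expr1; Term -> 0 0 | 1 Atom; Factor -> 0 Factor1; Atom -> 0; Expr1 -> 0 | ε; Factor1 -> ε | 1 | Atom | Term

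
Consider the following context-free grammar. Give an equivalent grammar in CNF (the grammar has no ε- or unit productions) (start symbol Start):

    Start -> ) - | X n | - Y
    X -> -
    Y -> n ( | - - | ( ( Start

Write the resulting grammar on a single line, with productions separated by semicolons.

Introduce a nonterminal for each terminal appearing in a rule of length ≥ 2: X1 → ), X2 → -, X3 → n, X4 → (.
Binarize each right-hand side of length ≥ 3 by chaining fresh nonterminals (Y1, Y2, …): affected rules were Y → X4 X4 Start.

Start -> X1 X2 | X X3 | X2 Y; X -> -; Y -> X3 X4 | X2 X2 | X4 Y1; X1 -> ); X2 -> -; X3 -> n; X4 -> (; Y1 -> X4 Start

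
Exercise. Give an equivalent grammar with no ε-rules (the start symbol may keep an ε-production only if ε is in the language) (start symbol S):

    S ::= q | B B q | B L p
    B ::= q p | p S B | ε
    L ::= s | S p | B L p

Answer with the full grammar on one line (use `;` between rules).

The nullable symbols are {B}.
ε ∉ L(G), so no ε-production is kept.
For each production, add variants omitting each subset of nullable occurrences: S → B B q gives B B q | B q. S → B L p gives B L p | L p. B → p S B gives p S B | p S. L → B L p gives B L p | L p.

S ::= q | B B q | B q | B L p | L p; B ::= q p | p S B | p S; L ::= s | S p | B L p | L p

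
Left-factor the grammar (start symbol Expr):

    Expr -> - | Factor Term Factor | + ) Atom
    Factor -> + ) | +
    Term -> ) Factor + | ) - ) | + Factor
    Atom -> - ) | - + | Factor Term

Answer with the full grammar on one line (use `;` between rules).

Factor has alternatives sharing prefix '+': factor to Factor → + Factor1 with Factor1 → ) | ε.
Term has alternatives sharing prefix ')': factor to Term → ) Term1 with Term1 → Factor + | - ).
Atom has alternatives sharing prefix '-': factor to Atom → - Atom1 with Atom1 → ) | +.

Expr -> - | Factor Term Factor | + ) Atom; Factor -> + Factor1; Term -> + Factor | ) Term1; Atom -> Factor Term | - Atom1; Factor1 -> ) | epsilon; Term1 -> Factor + | - ); Atom1 -> ) | +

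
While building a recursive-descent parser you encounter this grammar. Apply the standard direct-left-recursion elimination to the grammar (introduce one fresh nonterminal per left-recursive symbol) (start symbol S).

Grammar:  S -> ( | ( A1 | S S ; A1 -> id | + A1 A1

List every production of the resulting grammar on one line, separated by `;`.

Left recursion appears on S.
For S: α = {S}, β = {(, ( A1}. Rewrite as S → β S' and S' → α S' | ε.

S -> ( S' | ( A1 S'; A1 -> id | + A1 A1; S' -> S S' | ε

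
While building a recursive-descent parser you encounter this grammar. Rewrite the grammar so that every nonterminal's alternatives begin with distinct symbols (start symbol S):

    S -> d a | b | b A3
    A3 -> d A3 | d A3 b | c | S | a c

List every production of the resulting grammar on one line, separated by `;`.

S -> d a | b S'; A3 -> c | S | a c | d A3 A3'; S' -> ε | A3; A3' -> ε | b

S has alternatives sharing prefix 'b': factor to S → b S' with S' → ε | A3.
A3 has alternatives sharing prefix 'd A3': factor to A3 → d A3 A3' with A3' → ε | b.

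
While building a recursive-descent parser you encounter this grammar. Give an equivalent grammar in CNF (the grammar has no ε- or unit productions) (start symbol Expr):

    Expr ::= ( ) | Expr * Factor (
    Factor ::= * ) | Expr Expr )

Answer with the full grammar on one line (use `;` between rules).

Expr ::= X1 X2 | Expr Y1; Factor ::= X3 X2 | Expr Y3; X1 ::= (; X2 ::= ); X3 ::= *; Y1 ::= X3 Y2; Y2 ::= Factor X1; Y3 ::= Expr X2

Introduce a nonterminal for each terminal appearing in a rule of length ≥ 2: X1 → (, X2 → ), X3 → *.
Binarize each right-hand side of length ≥ 3 by chaining fresh nonterminals (Y1, Y2, …): affected rules were Expr → Expr X3 Factor X1; Factor → Expr Expr X2.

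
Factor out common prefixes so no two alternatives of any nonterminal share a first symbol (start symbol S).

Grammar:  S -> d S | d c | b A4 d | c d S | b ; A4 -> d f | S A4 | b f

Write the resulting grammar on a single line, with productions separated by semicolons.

S has alternatives sharing prefix 'd': factor to S → d S' with S' → S | c.
S has alternatives sharing prefix 'b': factor to S → b S'' with S'' → A4 d | ε.

S -> c d S | d S' | b S''; A4 -> d f | S A4 | b f; S' -> S | c; S'' -> A4 d | ε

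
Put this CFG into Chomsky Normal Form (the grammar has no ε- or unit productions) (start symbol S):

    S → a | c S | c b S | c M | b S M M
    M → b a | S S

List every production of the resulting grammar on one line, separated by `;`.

S → a | X1 S | X1 Y1 | X1 M | X2 Y2; M → X2 X3 | S S; X1 → c; X2 → b; X3 → a; Y1 → X2 S; Y2 → S Y3; Y3 → M M

Introduce a nonterminal for each terminal appearing in a rule of length ≥ 2: X1 → c, X2 → b, X3 → a.
Binarize each right-hand side of length ≥ 3 by chaining fresh nonterminals (Y1, Y2, …): affected rules were S → X1 X2 S; S → X2 S M M.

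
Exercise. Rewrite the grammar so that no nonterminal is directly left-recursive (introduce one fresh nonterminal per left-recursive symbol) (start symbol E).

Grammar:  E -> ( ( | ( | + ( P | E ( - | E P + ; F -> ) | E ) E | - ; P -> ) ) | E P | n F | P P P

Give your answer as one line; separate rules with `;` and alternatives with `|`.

E -> ( ( E' | ( E' | + ( P E'; F -> ) | E ) E | -; P -> ) ) P' | E P P' | n F P'; E' -> ( - E' | P + E' | ε; P' -> P P P' | ε

Directly left-recursive nonterminals: E, P.
For E: α = {( -, P +}, β = {( (, (, + ( P}. Rewrite as E → β E' and E' → α E' | ε.
For P: α = {P P}, β = {) ), E P, n F}. Rewrite as P → β P' and P' → α P' | ε.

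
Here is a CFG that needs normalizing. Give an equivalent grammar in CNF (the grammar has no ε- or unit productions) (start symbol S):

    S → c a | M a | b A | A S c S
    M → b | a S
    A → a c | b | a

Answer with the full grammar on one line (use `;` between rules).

Introduce a nonterminal for each terminal appearing in a rule of length ≥ 2: X1 → c, X2 → a, X3 → b.
Binarize each right-hand side of length ≥ 3 by chaining fresh nonterminals (Y1, Y2, …): affected rules were S → A S X1 S.

S → X1 X2 | M X2 | X3 A | A Y1; M → b | X2 S; A → X2 X1 | b | a; X1 → c; X2 → a; X3 → b; Y1 → S Y2; Y2 → X1 S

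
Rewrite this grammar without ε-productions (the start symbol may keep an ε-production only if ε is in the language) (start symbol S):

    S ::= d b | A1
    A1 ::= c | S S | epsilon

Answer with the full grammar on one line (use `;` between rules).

S ::= d b | A1 | epsilon; A1 ::= c | S S | S

The nullable symbols are {A1, S}.
ε ∈ L(G) since S is nullable, so keep S → ε.
Add the nullable-subset variants: A1 → S S gives S S | S.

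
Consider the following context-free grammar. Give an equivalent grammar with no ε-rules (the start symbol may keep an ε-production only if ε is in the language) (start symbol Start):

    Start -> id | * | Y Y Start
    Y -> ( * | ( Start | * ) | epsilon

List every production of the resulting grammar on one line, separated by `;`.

The nullable symbols are {Y}.
ε ∉ L(G), so no ε-production is kept.
For each production, add variants omitting each subset of nullable occurrences: Start → Y Y Start gives Y Y Start | Y Start.

Start -> id | * | Y Y Start | Y Start; Y -> ( * | ( Start | * )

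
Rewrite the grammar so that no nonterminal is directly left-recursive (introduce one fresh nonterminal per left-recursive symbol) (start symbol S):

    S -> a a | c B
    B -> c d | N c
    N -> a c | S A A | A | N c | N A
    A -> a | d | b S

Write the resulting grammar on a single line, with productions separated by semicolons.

S -> a a | c B; B -> c d | N c; N -> a c N' | S A A N' | A N'; A -> a | d | b S; N' -> c N' | A N' | ε

Directly left-recursive nonterminal: N.
For N: α = {c, A}, β = {a c, S A A, A}. Rewrite as N → β N' and N' → α N' | ε.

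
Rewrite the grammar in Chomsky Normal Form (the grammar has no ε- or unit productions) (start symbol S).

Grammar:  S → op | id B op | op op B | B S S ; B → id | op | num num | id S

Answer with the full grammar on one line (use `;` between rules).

S → op | X1 Y1 | X2 Y2 | B Y3; B → id | op | X3 X3 | X1 S; X1 → id; X2 → op; X3 → num; Y1 → B X2; Y2 → X2 B; Y3 → S S

Introduce a nonterminal for each terminal appearing in a rule of length ≥ 2: X1 → id, X2 → op, X3 → num.
Binarize each right-hand side of length ≥ 3 by chaining fresh nonterminals (Y1, Y2, …): affected rules were S → X1 B X2; S → X2 X2 B; S → B S S.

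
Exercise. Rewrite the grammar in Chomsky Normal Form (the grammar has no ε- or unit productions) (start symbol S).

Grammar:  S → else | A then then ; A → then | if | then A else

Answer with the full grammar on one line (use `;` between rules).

S → else | A Y1; A → then | if | X1 Y2; X1 → then; X2 → else; Y1 → X1 X1; Y2 → A X2

Introduce a nonterminal for each terminal appearing in a rule of length ≥ 2: X1 → then, X2 → else.
Binarize each right-hand side of length ≥ 3 by chaining fresh nonterminals (Y1, Y2, …): affected rules were S → A X1 X1; A → X1 A X2.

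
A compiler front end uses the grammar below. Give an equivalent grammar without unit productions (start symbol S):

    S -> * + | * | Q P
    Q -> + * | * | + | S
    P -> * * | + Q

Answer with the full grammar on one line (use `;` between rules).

Unit pairs: Q ⇒* {S}.
For each unit pair (A, B), copy every non-unit production of B to A, then drop all unit productions.

S -> * + | * | Q P; Q -> * + | * | Q P | + * | +; P -> * * | + Q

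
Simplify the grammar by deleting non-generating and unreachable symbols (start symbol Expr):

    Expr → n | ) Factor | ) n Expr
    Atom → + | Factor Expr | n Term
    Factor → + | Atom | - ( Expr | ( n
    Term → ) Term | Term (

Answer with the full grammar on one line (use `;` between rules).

Generating nonterminals: {Atom, Expr, Factor}.
Reachable from Expr after that: {Atom, Expr, Factor}.
Removed useless symbols: {Term} and every production mentioning them.

Expr → n | ) Factor | ) n Expr; Atom → + | Factor Expr; Factor → + | Atom | - ( Expr | ( n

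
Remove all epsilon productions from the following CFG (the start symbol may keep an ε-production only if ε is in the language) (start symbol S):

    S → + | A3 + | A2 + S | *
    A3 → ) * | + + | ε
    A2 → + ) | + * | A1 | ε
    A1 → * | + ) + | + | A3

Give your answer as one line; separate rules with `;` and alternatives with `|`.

S → + | A3 + | A2 + S | + S | *; A3 → ) * | + +; A2 → + ) | + * | A1; A1 → * | + ) + | + | A3

Nullable nonterminals: {A1, A2, A3}.
ε ∉ L(G), so no ε-production is kept.
Add the nullable-subset variants: S → A2 + S gives A2 + S | + S.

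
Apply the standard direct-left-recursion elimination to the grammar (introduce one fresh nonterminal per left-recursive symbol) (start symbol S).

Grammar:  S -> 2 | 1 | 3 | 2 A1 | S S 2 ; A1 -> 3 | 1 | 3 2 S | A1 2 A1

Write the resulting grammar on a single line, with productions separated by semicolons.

S, A1 are directly left-recursive.
For S: α = {S 2}, β = {2, 1, 3, 2 A1}. Rewrite as S → β S' and S' → α S' | ε.
For A1: α = {2 A1}, β = {3, 1, 3 2 S}. Rewrite as A1 → β A1' and A1' → α A1' | ε.

S -> 2 S' | 1 S' | 3 S' | 2 A1 S'; A1 -> 3 A1' | 1 A1' | 3 2 S A1'; S' -> S 2 S' | ε; A1' -> 2 A1 A1' | ε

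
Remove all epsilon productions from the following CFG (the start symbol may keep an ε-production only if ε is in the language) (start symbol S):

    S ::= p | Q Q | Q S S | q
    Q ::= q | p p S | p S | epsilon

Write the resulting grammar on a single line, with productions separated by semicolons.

S ::= p | Q Q | Q | Q S S | Q S | S S | q | epsilon; Q ::= q | p p S | p p | p S | p

The nullable symbols are {Q, S}.
ε ∈ L(G) since S is nullable, so keep S → ε.
Expand every rule over subsets of its nullable positions: S → Q Q gives Q Q | Q. S → Q S S gives Q S S | Q S | S S. Q → p p S gives p p S | p p. Q → p S gives p S | p.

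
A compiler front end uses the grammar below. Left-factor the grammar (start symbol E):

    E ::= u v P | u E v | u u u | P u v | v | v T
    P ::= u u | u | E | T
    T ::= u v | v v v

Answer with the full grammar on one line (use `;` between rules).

E has alternatives sharing prefix 'u': factor to E → u E' with E' → v P | E v | u u.
E has alternatives sharing prefix 'v': factor to E → v E'' with E'' → ε | T.
P has alternatives sharing prefix 'u': factor to P → u P' with P' → u | ε.

E ::= P u v | u E' | v E''; P ::= E | T | u P'; T ::= u v | v v v; E' ::= v P | E v | u u; E'' ::= epsilon | T; P' ::= u | epsilon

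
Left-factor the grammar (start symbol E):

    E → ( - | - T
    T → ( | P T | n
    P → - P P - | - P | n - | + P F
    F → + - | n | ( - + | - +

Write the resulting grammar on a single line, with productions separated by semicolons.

E → ( - | - T; T → ( | P T | n; P → n - | + P F | - P P'; F → + - | n | ( - + | - +; P' → P - | ε

P has alternatives sharing prefix '- P': factor to P → - P P' with P' → P - | ε.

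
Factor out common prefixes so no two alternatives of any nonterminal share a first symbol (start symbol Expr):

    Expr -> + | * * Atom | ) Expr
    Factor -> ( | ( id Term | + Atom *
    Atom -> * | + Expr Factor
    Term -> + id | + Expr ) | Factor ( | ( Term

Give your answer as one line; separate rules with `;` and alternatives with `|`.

Expr -> + | * * Atom | ) Expr; Factor -> + Atom * | ( Factor1; Atom -> * | + Expr Factor; Term -> Factor ( | ( Term | + Term1; Factor1 -> epsilon | id Term; Term1 -> id | Expr )

Factor has alternatives sharing prefix '(': factor to Factor → ( Factor1 with Factor1 → ε | id Term.
Term has alternatives sharing prefix '+': factor to Term → + Term1 with Term1 → id | Expr ).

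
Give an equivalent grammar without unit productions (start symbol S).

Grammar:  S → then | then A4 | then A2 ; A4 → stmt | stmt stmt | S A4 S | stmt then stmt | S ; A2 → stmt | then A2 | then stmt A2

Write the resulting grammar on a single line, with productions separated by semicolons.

S → then | then A4 | then A2; A4 → stmt | stmt stmt | S A4 S | stmt then stmt | then | then A4 | then A2; A2 → stmt | then A2 | then stmt A2

Unit pairs: A4 ⇒* {S}.
For each unit pair (A, B), copy every non-unit production of B to A, then drop all unit productions.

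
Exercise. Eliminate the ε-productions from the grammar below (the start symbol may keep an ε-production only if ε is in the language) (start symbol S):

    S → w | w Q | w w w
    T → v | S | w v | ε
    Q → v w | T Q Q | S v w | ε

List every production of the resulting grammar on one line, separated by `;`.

S → w | w Q | w w w; T → v | S | w v; Q → v w | T Q Q | T Q | T | Q Q | S v w

Nullable nonterminals: {Q, T}.
ε ∉ L(G), so no ε-production is kept.
Add the nullable-subset variants: Q → T Q Q gives T Q Q | T Q | T | Q Q.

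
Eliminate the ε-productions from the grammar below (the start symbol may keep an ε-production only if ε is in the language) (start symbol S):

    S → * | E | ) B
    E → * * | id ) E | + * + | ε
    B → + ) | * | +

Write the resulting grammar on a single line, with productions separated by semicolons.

The nullable symbols are {E, S}.
ε ∈ L(G) since S is nullable, so keep S → ε.
For each production, add variants omitting each subset of nullable occurrences: E → id ) E gives id ) E | id ).

S → * | E | ) B | ε; E → * * | id ) E | id ) | + * +; B → + ) | * | +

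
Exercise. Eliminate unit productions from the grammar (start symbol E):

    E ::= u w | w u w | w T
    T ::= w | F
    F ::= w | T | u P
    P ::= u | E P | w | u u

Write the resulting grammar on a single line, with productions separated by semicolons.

E ::= u w | w u w | w T; T ::= w | u P; F ::= w | u P; P ::= u | E P | w | u u

Unit pairs: F ⇒* {T}; T ⇒* {F}.
Replace each nonterminal's rules with the union of the non-unit rules of every nonterminal it unit-derives.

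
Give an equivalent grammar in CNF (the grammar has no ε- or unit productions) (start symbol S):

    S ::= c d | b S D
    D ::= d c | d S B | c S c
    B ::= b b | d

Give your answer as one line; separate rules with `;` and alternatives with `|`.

S ::= X1 X2 | X3 Y1; D ::= X2 X1 | X2 Y2 | X1 Y3; B ::= X3 X3 | d; X1 ::= c; X2 ::= d; X3 ::= b; Y1 ::= S D; Y2 ::= S B; Y3 ::= S X1

Introduce a nonterminal for each terminal appearing in a rule of length ≥ 2: X1 → c, X2 → d, X3 → b.
Binarize each right-hand side of length ≥ 3 by chaining fresh nonterminals (Y1, Y2, …): affected rules were S → X3 S D; D → X2 S B; D → X1 S X1.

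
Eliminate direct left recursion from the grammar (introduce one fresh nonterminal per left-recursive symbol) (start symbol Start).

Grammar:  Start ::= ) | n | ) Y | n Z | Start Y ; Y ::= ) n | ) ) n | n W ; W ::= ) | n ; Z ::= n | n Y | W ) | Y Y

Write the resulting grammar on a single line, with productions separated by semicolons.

Start ::= ) Start1 | n Start1 | ) Y Start1 | n Z Start1; Y ::= ) n | ) ) n | n W; W ::= ) | n; Z ::= n | n Y | W ) | Y Y; Start1 ::= Y Start1 | ε

Directly left-recursive nonterminal: Start.
For Start: α = {Y}, β = {), n, ) Y, n Z}. Rewrite as Start → β Start1 and Start1 → α Start1 | ε.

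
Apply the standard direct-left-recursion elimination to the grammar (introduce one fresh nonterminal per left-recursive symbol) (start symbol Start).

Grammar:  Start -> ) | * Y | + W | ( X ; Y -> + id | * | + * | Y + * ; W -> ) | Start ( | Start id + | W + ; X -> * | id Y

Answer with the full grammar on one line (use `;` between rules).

Start -> ) | * Y | + W | ( X; Y -> + id Y1 | * Y1 | + * Y1; W -> ) W1 | Start ( W1 | Start id + W1; X -> * | id Y; Y1 -> + * Y1 | epsilon; W1 -> + W1 | epsilon

Directly left-recursive nonterminals: Y, W.
For Y: α = {+ *}, β = {+ id, *, + *}. Rewrite as Y → β Y1 and Y1 → α Y1 | ε.
For W: α = {+}, β = {), Start (, Start id +}. Rewrite as W → β W1 and W1 → α W1 | ε.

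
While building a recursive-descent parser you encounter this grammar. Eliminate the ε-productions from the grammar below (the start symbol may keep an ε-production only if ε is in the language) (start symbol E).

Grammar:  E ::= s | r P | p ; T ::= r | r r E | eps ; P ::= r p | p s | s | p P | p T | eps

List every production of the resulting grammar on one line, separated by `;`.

Nullable nonterminals: {P, T}.
ε ∉ L(G), so no ε-production is kept.
For each production, add variants omitting each subset of nullable occurrences: E → r P gives r P | r. P → p P gives p P | p.

E ::= s | r P | r | p; T ::= r | r r E; P ::= r p | p s | s | p P | p | p T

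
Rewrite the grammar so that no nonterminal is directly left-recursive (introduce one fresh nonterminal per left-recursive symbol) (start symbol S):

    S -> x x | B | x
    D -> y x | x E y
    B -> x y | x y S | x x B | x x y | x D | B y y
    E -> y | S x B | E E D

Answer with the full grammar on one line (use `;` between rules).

B, E are directly left-recursive.
For B: α = {y y}, β = {x y, x y S, x x B, x x y, x D}. Rewrite as B → β B' and B' → α B' | ε.
For E: α = {E D}, β = {y, S x B}. Rewrite as E → β E' and E' → α E' | ε.

S -> x x | B | x; D -> y x | x E y; B -> x y B' | x y S B' | x x B B' | x x y B' | x D B'; E -> y E' | S x B E'; B' -> y y B' | ε; E' -> E D E' | ε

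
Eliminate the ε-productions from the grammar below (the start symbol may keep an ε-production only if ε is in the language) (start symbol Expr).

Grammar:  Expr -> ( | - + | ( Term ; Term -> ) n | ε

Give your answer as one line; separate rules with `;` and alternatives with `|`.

Expr -> ( | - + | ( Term; Term -> ) n

Nullable set = {Term}.
ε ∉ L(G), so no ε-production is kept.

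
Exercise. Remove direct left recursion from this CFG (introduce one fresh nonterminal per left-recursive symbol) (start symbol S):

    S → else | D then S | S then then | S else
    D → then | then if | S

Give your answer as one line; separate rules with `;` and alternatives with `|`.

S → else S' | D then S S'; D → then | then if | S; S' → then then S' | else S' | ε

S is directly left-recursive.
For S: α = {then then, else}, β = {else, D then S}. Rewrite as S → β S' and S' → α S' | ε.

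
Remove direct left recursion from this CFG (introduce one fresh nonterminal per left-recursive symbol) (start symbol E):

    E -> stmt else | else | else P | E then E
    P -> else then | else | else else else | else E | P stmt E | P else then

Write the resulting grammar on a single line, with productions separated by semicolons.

E -> stmt else E' | else E' | else P E'; P -> else then P' | else P' | else else else P' | else E P'; E' -> then E E' | ε; P' -> stmt E P' | else then P' | ε

E, P are directly left-recursive.
For E: α = {then E}, β = {stmt else, else, else P}. Rewrite as E → β E' and E' → α E' | ε.
For P: α = {stmt E, else then}, β = {else then, else, else else else, else E}. Rewrite as P → β P' and P' → α P' | ε.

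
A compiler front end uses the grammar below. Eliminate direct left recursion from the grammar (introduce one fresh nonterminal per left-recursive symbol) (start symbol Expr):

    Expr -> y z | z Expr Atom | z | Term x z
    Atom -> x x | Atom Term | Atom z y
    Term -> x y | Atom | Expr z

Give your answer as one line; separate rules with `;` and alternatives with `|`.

Directly left-recursive nonterminal: Atom.
For Atom: α = {Term, z y}, β = {x x}. Rewrite as Atom → β Atom1 and Atom1 → α Atom1 | ε.

Expr -> y z | z Expr Atom | z | Term x z; Atom -> x x Atom1; Term -> x y | Atom | Expr z; Atom1 -> Term Atom1 | z y Atom1 | ε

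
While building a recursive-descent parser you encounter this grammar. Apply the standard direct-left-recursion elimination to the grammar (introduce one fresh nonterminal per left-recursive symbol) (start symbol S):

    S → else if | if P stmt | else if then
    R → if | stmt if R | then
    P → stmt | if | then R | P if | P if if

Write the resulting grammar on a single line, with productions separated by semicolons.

S → else if | if P stmt | else if then; R → if | stmt if R | then; P → stmt P' | if P' | then R P'; P' → if P' | if if P' | ε

P is directly left-recursive.
For P: α = {if, if if}, β = {stmt, if, then R}. Rewrite as P → β P' and P' → α P' | ε.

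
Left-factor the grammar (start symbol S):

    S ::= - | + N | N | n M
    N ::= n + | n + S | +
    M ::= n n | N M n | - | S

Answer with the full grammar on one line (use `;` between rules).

S ::= - | + N | N | n M; N ::= + | n + N'; M ::= n n | N M n | - | S; N' ::= eps | S

N has alternatives sharing prefix 'n +': factor to N → n + N' with N' → ε | S.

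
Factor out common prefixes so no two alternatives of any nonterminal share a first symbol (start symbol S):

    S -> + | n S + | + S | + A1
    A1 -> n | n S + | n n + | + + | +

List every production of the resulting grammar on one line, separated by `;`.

S -> n S + | + S'; A1 -> n A1' | + A1''; S' -> ε | S | A1; A1' -> ε | S + | n +; A1'' -> + | ε

S has alternatives sharing prefix '+': factor to S → + S' with S' → ε | S | A1.
A1 has alternatives sharing prefix 'n': factor to A1 → n A1' with A1' → ε | S + | n +.
A1 has alternatives sharing prefix '+': factor to A1 → + A1'' with A1'' → + | ε.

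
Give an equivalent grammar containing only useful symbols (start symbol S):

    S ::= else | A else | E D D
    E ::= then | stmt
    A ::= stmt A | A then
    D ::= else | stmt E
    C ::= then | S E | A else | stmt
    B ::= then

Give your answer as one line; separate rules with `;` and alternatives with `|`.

S ::= else | E D D; E ::= then | stmt; D ::= else | stmt E

Generating nonterminals: {B, C, D, E, S}.
Reachable from S after that: {D, E, S}.
Removed useless symbols: {A, B, C} and every production mentioning them.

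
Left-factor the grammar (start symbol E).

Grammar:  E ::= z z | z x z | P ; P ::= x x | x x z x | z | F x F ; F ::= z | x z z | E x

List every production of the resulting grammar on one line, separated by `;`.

E has alternatives sharing prefix 'z': factor to E → z E' with E' → z | x z.
P has alternatives sharing prefix 'x x': factor to P → x x P' with P' → ε | z x.

E ::= P | z E'; P ::= z | F x F | x x P'; F ::= z | x z z | E x; E' ::= z | x z; P' ::= ε | z x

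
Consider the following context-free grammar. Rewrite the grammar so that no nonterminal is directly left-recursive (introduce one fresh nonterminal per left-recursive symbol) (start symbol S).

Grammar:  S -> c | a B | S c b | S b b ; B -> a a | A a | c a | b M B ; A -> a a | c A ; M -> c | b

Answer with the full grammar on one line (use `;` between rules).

S -> c S' | a B S'; B -> a a | A a | c a | b M B; A -> a a | c A; M -> c | b; S' -> c b S' | b b S' | ε

Left recursion appears on S.
For S: α = {c b, b b}, β = {c, a B}. Rewrite as S → β S' and S' → α S' | ε.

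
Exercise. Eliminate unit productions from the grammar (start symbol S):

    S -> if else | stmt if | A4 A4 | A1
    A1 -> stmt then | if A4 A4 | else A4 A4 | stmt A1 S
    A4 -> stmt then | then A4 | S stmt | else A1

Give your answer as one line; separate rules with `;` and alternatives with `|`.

Unit pairs: S ⇒* {A1}.
For each unit pair (A, B), copy every non-unit production of B to A, then drop all unit productions.

S -> stmt then | if A4 A4 | else A4 A4 | stmt A1 S | if else | stmt if | A4 A4; A1 -> stmt then | if A4 A4 | else A4 A4 | stmt A1 S; A4 -> stmt then | then A4 | S stmt | else A1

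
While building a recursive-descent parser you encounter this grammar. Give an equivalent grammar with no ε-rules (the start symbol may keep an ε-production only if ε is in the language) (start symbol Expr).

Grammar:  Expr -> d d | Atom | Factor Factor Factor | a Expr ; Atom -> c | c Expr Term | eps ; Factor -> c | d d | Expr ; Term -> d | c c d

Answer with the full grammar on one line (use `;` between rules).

The nullable symbols are {Atom, Expr, Factor}.
ε ∈ L(G) since Expr is nullable, so keep Expr → ε.
Add the nullable-subset variants: Expr → Factor Factor Factor gives Factor Factor Factor | Factor Factor | Factor. Expr → a Expr gives a Expr | a. Atom → c Expr Term gives c Expr Term | c Term.

Expr -> d d | Atom | Factor Factor Factor | Factor Factor | Factor | a Expr | a | eps; Atom -> c | c Expr Term | c Term; Factor -> c | d d | Expr; Term -> d | c c d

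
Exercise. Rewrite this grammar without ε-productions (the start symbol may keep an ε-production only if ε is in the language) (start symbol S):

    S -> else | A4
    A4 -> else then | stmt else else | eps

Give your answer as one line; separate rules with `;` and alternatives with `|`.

S -> else | A4 | ε; A4 -> else then | stmt else else

The nullable symbols are {A4, S}.
ε ∈ L(G) since S is nullable, so keep S → ε.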